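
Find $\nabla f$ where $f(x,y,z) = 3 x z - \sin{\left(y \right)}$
(3*z, -cos(y), 3*x)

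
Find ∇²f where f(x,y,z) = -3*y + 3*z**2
6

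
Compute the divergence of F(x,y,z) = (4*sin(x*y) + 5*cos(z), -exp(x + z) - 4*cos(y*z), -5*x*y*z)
-5*x*y + 4*y*cos(x*y) + 4*z*sin(y*z)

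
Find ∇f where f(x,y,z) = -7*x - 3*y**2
(-7, -6*y, 0)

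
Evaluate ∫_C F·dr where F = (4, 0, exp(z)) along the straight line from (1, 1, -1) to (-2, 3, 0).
-11 - exp(-1)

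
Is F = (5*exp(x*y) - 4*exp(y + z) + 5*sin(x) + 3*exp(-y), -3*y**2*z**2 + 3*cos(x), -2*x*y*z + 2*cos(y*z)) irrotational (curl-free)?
No, ∇×F = (2*z*(-x + 3*y**2 - sin(y*z)), 2*y*z - 4*exp(y + z), -5*x*exp(x*y) + 4*exp(y + z) - 3*sin(x) + 3*exp(-y))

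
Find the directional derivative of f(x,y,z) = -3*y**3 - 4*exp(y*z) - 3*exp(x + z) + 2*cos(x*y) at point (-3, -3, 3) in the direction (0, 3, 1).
3*sqrt(10)*(-41*exp(9) - 4 + 3*exp(9)*sin(9))*exp(-9)/5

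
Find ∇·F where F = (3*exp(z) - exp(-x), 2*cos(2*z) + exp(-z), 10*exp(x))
exp(-x)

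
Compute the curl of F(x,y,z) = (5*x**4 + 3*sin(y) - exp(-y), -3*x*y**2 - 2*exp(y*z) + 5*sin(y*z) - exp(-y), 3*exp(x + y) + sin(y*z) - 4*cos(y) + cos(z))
(2*y*exp(y*z) - 5*y*cos(y*z) + z*cos(y*z) + 3*exp(x + y) + 4*sin(y), -3*exp(x + y), -3*y**2 - 3*cos(y) - exp(-y))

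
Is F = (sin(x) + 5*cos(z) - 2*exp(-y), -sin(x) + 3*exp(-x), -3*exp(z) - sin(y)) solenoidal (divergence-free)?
No, ∇·F = -3*exp(z) + cos(x)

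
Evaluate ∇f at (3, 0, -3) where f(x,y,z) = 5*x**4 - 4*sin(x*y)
(540, -12, 0)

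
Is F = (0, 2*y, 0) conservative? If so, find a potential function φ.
Yes, F is conservative. φ = y**2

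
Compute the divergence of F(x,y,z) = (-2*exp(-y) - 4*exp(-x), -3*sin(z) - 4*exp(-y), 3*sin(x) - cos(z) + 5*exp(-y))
sin(z) + 4*exp(-y) + 4*exp(-x)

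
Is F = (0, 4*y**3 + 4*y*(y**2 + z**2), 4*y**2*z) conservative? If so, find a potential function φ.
Yes, F is conservative. φ = 2*y**2*(y**2 + z**2)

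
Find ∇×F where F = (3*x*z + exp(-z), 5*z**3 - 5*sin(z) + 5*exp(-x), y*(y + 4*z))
(2*y - 15*z**2 + 4*z + 5*cos(z), 3*x - exp(-z), -5*exp(-x))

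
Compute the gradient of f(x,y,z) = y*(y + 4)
(0, 2*y + 4, 0)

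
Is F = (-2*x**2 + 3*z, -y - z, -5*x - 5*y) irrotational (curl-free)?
No, ∇×F = (-4, 8, 0)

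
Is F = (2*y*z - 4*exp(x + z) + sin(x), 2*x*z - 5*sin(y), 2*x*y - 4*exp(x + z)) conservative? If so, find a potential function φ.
Yes, F is conservative. φ = 2*x*y*z - 4*exp(x + z) - cos(x) + 5*cos(y)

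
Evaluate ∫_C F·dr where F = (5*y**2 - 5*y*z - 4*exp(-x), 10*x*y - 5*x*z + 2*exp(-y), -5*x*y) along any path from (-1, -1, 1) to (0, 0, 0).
12 - 2*E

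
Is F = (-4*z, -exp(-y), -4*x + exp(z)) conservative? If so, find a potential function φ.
Yes, F is conservative. φ = -4*x*z + exp(z) + exp(-y)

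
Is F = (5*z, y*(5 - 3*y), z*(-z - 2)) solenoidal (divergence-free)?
No, ∇·F = -6*y - 2*z + 3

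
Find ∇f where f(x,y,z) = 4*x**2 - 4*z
(8*x, 0, -4)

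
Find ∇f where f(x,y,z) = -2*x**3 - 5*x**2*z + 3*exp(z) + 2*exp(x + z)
(-6*x**2 - 10*x*z + 2*exp(x + z), 0, -5*x**2 + 3*exp(z) + 2*exp(x + z))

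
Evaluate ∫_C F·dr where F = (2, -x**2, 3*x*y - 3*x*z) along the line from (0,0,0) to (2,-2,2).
-28/3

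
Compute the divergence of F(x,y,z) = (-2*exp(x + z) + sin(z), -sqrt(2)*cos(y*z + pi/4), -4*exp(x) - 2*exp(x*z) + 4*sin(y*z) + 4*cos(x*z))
-2*x*exp(x*z) - 4*x*sin(x*z) + 4*y*cos(y*z) + sqrt(2)*z*sin(y*z + pi/4) - 2*exp(x + z)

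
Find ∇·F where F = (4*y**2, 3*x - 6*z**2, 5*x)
0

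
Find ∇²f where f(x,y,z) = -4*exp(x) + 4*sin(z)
-4*exp(x) - 4*sin(z)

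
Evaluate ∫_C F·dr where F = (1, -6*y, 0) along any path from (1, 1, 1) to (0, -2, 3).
-10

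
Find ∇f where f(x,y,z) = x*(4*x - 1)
(8*x - 1, 0, 0)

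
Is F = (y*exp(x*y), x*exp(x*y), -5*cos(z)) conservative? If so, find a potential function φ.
Yes, F is conservative. φ = exp(x*y) - 5*sin(z)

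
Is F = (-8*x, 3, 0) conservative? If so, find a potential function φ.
Yes, F is conservative. φ = -4*x**2 + 3*y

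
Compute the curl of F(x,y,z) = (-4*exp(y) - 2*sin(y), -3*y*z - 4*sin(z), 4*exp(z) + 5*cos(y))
(3*y - 5*sin(y) + 4*cos(z), 0, 4*exp(y) + 2*cos(y))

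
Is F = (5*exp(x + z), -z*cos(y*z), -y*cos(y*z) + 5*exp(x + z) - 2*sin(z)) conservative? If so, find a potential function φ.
Yes, F is conservative. φ = 5*exp(x + z) - sin(y*z) + 2*cos(z)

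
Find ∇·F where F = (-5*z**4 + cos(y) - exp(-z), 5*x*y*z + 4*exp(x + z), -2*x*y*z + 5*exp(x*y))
x*(-2*y + 5*z)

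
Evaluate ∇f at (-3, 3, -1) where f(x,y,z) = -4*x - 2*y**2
(-4, -12, 0)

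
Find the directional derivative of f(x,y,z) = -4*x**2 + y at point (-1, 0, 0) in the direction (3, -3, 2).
21*sqrt(22)/22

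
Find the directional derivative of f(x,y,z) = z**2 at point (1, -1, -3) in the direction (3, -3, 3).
-2*sqrt(3)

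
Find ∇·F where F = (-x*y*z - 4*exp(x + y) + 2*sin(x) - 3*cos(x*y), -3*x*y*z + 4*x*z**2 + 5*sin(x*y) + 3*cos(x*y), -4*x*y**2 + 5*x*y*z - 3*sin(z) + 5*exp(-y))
5*x*y - 3*x*z - 3*x*sin(x*y) + 5*x*cos(x*y) - y*z + 3*y*sin(x*y) - 4*exp(x + y) + 2*cos(x) - 3*cos(z)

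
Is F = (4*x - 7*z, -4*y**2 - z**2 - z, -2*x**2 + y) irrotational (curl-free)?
No, ∇×F = (2*z + 2, 4*x - 7, 0)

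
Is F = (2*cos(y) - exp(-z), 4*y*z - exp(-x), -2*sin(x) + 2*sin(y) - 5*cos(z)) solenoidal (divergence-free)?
No, ∇·F = 4*z + 5*sin(z)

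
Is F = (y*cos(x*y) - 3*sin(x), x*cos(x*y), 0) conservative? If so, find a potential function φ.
Yes, F is conservative. φ = sin(x*y) + 3*cos(x)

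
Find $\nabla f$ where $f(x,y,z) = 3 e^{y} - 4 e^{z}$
(0, 3*exp(y), -4*exp(z))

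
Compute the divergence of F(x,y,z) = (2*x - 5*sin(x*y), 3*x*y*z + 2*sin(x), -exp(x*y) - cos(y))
3*x*z - 5*y*cos(x*y) + 2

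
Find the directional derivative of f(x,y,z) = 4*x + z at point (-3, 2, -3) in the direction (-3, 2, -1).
-13*sqrt(14)/14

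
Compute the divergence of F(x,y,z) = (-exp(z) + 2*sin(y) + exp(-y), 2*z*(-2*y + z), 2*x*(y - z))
-2*x - 4*z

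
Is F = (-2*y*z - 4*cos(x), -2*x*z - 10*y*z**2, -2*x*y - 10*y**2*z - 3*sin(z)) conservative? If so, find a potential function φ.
Yes, F is conservative. φ = -2*x*y*z - 5*y**2*z**2 - 4*sin(x) + 3*cos(z)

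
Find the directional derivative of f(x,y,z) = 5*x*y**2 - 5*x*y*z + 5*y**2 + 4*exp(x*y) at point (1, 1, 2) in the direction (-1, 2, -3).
2*sqrt(14)*(E + 10)/7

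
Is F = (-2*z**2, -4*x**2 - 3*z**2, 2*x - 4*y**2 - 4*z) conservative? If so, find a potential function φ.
No, ∇×F = (-8*y + 6*z, -4*z - 2, -8*x) ≠ 0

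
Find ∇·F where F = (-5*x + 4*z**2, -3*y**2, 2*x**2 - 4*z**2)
-6*y - 8*z - 5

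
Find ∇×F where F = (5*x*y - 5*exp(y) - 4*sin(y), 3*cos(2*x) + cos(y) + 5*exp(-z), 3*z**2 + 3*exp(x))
(5*exp(-z), -3*exp(x), -5*x + 5*exp(y) - 6*sin(2*x) + 4*cos(y))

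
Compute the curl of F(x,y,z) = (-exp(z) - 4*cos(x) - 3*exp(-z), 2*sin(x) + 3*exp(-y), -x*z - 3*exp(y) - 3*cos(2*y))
(-3*exp(y) + 6*sin(2*y), z - exp(z) + 3*exp(-z), 2*cos(x))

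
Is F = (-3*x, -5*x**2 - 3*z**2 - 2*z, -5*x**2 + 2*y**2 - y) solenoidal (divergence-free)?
No, ∇·F = -3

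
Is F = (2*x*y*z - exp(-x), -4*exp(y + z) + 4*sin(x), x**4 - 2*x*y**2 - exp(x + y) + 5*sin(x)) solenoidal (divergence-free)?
No, ∇·F = 2*y*z - 4*exp(y + z) + exp(-x)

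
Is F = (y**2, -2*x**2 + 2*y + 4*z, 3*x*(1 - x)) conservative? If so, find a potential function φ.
No, ∇×F = (-4, 6*x - 3, -4*x - 2*y) ≠ 0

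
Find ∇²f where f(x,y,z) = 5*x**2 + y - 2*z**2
6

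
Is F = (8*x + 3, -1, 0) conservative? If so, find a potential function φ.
Yes, F is conservative. φ = 4*x**2 + 3*x - y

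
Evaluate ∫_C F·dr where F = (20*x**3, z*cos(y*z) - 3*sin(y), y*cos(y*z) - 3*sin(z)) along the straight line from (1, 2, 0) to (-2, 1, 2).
sin(2) + 3*cos(1) + 72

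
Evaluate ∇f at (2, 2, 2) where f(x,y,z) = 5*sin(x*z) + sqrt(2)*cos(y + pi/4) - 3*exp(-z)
(10*cos(4), -sqrt(2)*sin(pi/4 + 2), 10*cos(4) + 3*exp(-2))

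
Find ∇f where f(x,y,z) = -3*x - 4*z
(-3, 0, -4)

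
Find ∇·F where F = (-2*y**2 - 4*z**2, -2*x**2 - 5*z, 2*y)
0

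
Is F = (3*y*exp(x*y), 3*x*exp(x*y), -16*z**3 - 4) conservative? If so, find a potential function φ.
Yes, F is conservative. φ = -4*z**4 - 4*z + 3*exp(x*y)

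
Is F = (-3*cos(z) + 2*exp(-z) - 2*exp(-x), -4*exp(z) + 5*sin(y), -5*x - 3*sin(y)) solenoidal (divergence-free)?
No, ∇·F = 5*cos(y) + 2*exp(-x)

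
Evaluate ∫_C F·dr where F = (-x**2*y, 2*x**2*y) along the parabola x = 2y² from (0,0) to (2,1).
-20/21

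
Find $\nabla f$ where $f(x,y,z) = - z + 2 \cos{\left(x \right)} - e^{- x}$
(-2*sin(x) + exp(-x), 0, -1)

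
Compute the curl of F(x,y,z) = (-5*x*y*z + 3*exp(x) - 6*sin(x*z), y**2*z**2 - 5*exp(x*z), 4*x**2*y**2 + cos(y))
(8*x**2*y + 5*x*exp(x*z) - 2*y**2*z - sin(y), -x*(8*y**2 + 5*y + 6*cos(x*z)), 5*z*(x - exp(x*z)))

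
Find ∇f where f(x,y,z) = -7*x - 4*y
(-7, -4, 0)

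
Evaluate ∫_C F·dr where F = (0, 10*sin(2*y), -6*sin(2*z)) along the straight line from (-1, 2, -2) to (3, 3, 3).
-2*cos(6) + 2*cos(4)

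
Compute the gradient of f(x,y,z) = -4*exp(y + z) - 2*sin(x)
(-2*cos(x), -4*exp(y + z), -4*exp(y + z))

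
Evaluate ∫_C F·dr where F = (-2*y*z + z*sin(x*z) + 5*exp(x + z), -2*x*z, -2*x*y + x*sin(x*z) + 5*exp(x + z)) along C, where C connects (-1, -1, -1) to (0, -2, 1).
-3 - 5*exp(-2) + cos(1) + 5*E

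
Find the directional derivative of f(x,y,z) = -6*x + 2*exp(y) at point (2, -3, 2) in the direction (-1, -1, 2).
sqrt(6)*(-1/3 + exp(3))*exp(-3)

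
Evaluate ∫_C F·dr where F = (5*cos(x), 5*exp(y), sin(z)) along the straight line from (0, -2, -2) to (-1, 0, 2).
-5*sin(1) - 5*exp(-2) + 5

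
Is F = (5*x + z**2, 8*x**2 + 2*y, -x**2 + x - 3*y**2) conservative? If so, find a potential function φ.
No, ∇×F = (-6*y, 2*x + 2*z - 1, 16*x) ≠ 0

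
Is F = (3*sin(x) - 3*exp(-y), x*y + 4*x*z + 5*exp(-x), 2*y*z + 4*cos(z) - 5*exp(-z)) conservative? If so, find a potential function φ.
No, ∇×F = (-4*x + 2*z, 0, y + 4*z - 3*exp(-y) - 5*exp(-x)) ≠ 0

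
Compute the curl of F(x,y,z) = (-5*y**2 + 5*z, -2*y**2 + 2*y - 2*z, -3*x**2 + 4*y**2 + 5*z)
(8*y + 2, 6*x + 5, 10*y)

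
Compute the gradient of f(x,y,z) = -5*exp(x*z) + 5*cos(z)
(-5*z*exp(x*z), 0, -5*x*exp(x*z) - 5*sin(z))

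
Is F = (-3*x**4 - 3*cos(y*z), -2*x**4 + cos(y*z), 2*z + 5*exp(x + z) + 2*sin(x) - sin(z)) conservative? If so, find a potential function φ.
No, ∇×F = (y*sin(y*z), 3*y*sin(y*z) - 5*exp(x + z) - 2*cos(x), -8*x**3 - 3*z*sin(y*z)) ≠ 0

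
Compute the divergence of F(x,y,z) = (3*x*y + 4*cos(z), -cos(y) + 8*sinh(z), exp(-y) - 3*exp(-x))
3*y + sin(y)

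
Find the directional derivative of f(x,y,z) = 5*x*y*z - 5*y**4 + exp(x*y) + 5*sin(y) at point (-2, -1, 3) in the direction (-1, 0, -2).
sqrt(5)*(-5 + exp(2))/5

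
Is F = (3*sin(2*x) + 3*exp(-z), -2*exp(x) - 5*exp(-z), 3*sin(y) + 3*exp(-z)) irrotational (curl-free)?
No, ∇×F = (3*cos(y) - 5*exp(-z), -3*exp(-z), -2*exp(x))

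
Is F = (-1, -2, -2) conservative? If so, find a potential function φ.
Yes, F is conservative. φ = -x - 2*y - 2*z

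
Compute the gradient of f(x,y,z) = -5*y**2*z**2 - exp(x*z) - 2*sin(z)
(-z*exp(x*z), -10*y*z**2, -x*exp(x*z) - 10*y**2*z - 2*cos(z))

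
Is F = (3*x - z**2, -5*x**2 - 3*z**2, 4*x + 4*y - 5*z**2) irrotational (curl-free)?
No, ∇×F = (6*z + 4, -2*z - 4, -10*x)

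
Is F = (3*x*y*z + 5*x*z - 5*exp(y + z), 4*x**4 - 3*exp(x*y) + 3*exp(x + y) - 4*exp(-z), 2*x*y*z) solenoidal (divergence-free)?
No, ∇·F = 2*x*y - 3*x*exp(x*y) + 3*y*z + 5*z + 3*exp(x + y)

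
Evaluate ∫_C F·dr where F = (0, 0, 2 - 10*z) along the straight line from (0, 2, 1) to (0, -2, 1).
0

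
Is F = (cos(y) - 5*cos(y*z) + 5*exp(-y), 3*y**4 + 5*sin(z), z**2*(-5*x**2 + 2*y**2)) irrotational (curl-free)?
No, ∇×F = (4*y*z**2 - 5*cos(z), 10*x*z**2 + 5*y*sin(y*z), -5*z*sin(y*z) + sin(y) + 5*exp(-y))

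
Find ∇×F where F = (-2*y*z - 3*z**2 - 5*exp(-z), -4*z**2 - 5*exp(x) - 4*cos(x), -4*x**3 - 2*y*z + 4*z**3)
(6*z, 12*x**2 - 2*y - 6*z + 5*exp(-z), 2*z - 5*exp(x) + 4*sin(x))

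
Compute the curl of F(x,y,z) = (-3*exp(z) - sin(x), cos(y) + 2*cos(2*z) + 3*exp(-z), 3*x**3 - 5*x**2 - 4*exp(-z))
(4*sin(2*z) + 3*exp(-z), -9*x**2 + 10*x - 3*exp(z), 0)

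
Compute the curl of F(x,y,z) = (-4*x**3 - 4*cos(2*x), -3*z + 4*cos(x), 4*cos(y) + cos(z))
(3 - 4*sin(y), 0, -4*sin(x))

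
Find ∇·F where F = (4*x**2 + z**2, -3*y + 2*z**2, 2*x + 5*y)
8*x - 3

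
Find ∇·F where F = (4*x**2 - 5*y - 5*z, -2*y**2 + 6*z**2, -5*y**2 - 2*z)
8*x - 4*y - 2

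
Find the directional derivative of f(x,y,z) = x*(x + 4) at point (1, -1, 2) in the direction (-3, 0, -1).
-9*sqrt(10)/5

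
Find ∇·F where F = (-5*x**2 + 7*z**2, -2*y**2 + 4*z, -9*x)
-10*x - 4*y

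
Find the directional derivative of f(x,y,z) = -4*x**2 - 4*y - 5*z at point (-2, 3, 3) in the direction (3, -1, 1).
47*sqrt(11)/11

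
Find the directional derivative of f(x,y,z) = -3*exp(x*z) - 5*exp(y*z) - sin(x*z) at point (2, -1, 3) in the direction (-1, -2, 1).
sqrt(6)*(exp(3)*cos(6) + 35 + 3*exp(9))*exp(-3)/6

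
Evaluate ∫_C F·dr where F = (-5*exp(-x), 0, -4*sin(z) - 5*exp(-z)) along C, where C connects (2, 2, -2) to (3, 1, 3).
-5*exp(2) + 4*cos(3) - 5*exp(-2) + 10*exp(-3) - 4*cos(2)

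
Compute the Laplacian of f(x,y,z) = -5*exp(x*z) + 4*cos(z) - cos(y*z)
-5*x**2*exp(x*z) + y**2*cos(y*z) - 5*z**2*exp(x*z) + z**2*cos(y*z) - 4*cos(z)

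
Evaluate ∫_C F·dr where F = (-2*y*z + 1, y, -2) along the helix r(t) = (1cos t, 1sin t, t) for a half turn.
-2*pi - 2 + pi**2/2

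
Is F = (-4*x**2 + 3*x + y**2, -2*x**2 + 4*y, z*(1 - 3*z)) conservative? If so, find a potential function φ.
No, ∇×F = (0, 0, -4*x - 2*y) ≠ 0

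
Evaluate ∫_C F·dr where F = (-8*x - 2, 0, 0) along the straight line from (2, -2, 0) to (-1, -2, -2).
18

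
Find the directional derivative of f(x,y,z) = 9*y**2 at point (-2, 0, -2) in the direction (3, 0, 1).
0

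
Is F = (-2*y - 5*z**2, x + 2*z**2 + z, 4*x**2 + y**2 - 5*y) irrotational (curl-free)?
No, ∇×F = (2*y - 4*z - 6, -8*x - 10*z, 3)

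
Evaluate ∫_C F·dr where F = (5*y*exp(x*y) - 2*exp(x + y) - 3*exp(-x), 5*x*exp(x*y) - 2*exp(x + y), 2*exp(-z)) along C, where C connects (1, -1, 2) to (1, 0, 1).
-2*E - 7*exp(-1) + 2*exp(-2) + 7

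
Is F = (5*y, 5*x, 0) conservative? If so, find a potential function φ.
Yes, F is conservative. φ = 5*x*y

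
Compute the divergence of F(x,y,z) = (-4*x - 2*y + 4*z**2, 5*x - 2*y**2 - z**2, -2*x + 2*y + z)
-4*y - 3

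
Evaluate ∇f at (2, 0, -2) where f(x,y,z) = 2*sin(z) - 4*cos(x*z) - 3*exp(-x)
(8*sin(4) + 3*exp(-2), 0, 2*cos(2) - 8*sin(4))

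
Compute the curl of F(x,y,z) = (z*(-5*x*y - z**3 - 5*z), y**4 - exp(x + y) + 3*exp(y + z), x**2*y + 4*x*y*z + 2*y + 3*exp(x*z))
(x**2 + 4*x*z - 3*exp(y + z) + 2, -7*x*y - 4*y*z - 4*z**3 - 3*z*exp(x*z) - 10*z, 5*x*z - exp(x + y))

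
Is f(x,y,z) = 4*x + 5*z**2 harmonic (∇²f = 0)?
No, ∇²f = 10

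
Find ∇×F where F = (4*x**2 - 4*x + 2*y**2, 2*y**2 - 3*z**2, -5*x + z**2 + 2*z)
(6*z, 5, -4*y)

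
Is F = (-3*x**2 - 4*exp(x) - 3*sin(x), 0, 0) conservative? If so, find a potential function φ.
Yes, F is conservative. φ = -x**3 - 4*exp(x) + 3*cos(x)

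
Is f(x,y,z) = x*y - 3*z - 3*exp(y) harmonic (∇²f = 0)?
No, ∇²f = -3*exp(y)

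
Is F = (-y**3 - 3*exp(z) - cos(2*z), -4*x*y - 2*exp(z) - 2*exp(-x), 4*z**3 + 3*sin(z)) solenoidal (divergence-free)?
No, ∇·F = -4*x + 12*z**2 + 3*cos(z)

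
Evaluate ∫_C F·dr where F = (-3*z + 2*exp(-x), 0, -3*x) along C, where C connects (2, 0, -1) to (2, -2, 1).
-12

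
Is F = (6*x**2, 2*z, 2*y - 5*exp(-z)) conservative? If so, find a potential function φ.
Yes, F is conservative. φ = 2*x**3 + 2*y*z + 5*exp(-z)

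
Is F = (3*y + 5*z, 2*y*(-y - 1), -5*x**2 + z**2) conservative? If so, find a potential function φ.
No, ∇×F = (0, 10*x + 5, -3) ≠ 0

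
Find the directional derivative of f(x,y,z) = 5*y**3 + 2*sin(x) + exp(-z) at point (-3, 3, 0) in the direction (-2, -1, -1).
-sqrt(6)*(2*cos(3) + 67)/3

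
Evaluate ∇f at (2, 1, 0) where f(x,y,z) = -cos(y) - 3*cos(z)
(0, sin(1), 0)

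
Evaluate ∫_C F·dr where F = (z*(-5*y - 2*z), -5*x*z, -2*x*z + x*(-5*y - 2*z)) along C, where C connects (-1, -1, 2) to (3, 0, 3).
-52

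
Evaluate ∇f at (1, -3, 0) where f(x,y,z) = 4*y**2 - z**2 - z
(0, -24, -1)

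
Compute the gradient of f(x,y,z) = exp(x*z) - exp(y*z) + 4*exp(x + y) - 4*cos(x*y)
(4*y*sin(x*y) + z*exp(x*z) + 4*exp(x + y), 4*x*sin(x*y) - z*exp(y*z) + 4*exp(x + y), x*exp(x*z) - y*exp(y*z))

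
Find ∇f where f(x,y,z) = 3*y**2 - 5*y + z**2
(0, 6*y - 5, 2*z)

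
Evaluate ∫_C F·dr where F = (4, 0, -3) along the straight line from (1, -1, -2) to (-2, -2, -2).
-12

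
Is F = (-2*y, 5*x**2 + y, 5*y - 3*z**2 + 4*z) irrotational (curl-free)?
No, ∇×F = (5, 0, 10*x + 2)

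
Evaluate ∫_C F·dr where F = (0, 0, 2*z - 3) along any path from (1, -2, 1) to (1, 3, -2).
12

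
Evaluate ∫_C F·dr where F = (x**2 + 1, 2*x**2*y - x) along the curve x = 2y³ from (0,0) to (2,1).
31/6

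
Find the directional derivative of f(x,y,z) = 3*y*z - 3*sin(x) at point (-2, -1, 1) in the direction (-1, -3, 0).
3*sqrt(10)*(-3 + cos(2))/10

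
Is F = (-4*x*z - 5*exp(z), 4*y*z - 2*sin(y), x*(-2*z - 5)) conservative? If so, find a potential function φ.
No, ∇×F = (-4*y, -4*x + 2*z - 5*exp(z) + 5, 0) ≠ 0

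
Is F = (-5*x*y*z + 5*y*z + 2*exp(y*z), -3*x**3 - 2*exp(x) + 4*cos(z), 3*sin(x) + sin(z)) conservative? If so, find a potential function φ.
No, ∇×F = (4*sin(z), -5*x*y + 2*y*exp(y*z) + 5*y - 3*cos(x), -9*x**2 + 5*x*z - 2*z*exp(y*z) - 5*z - 2*exp(x)) ≠ 0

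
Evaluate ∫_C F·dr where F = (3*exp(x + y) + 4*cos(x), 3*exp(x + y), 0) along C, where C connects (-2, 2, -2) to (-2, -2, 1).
-3 + 3*exp(-4)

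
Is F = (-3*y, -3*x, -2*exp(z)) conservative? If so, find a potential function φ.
Yes, F is conservative. φ = -3*x*y - 2*exp(z)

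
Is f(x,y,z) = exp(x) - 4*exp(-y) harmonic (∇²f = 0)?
No, ∇²f = exp(x) - 4*exp(-y)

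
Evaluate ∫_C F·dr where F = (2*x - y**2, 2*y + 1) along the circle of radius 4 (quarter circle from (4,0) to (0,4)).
140/3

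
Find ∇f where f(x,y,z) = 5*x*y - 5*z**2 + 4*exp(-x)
(5*y - 4*exp(-x), 5*x, -10*z)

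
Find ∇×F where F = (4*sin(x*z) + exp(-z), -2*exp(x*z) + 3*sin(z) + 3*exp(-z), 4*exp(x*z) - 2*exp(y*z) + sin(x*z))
(2*x*exp(x*z) - 2*z*exp(y*z) - 3*cos(z) + 3*exp(-z), 4*x*cos(x*z) - 4*z*exp(x*z) - z*cos(x*z) - exp(-z), -2*z*exp(x*z))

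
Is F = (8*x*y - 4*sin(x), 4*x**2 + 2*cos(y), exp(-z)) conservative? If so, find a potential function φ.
Yes, F is conservative. φ = 4*x**2*y + 2*sin(y) + 4*cos(x) - exp(-z)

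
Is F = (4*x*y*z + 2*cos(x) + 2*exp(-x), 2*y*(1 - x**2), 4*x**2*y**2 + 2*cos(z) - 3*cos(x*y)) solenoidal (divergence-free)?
No, ∇·F = 2*((-x**2 + 2*y*z - sin(x) - sin(z) + 1)*exp(x) - 1)*exp(-x)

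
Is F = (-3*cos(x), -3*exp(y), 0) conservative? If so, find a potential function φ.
Yes, F is conservative. φ = -3*exp(y) - 3*sin(x)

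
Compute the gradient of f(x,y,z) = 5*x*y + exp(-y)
(5*y, 5*x - exp(-y), 0)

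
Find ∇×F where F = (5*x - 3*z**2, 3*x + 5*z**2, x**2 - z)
(-10*z, -2*x - 6*z, 3)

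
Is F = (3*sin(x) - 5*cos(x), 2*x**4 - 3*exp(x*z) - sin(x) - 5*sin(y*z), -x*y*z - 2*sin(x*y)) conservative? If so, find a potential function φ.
No, ∇×F = (-x*z + 3*x*exp(x*z) - 2*x*cos(x*y) + 5*y*cos(y*z), y*(z + 2*cos(x*y)), 8*x**3 - 3*z*exp(x*z) - cos(x)) ≠ 0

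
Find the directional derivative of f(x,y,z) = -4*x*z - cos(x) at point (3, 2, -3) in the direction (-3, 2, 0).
-3*sqrt(13)*(sin(3) + 12)/13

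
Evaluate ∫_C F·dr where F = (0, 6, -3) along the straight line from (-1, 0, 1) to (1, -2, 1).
-12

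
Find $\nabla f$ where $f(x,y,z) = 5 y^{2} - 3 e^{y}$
(0, 10*y - 3*exp(y), 0)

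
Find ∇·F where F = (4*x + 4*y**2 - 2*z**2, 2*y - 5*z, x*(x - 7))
6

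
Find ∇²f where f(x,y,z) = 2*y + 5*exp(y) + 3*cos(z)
5*exp(y) - 3*cos(z)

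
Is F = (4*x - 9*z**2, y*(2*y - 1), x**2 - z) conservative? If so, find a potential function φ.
No, ∇×F = (0, -2*x - 18*z, 0) ≠ 0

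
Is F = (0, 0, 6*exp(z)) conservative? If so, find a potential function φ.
Yes, F is conservative. φ = 6*exp(z)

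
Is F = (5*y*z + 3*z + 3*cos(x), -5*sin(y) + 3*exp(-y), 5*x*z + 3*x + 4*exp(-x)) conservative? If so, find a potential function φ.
No, ∇×F = (0, 5*y - 5*z + 4*exp(-x), -5*z) ≠ 0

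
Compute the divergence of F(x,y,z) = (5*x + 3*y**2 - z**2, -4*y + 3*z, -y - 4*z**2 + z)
2 - 8*z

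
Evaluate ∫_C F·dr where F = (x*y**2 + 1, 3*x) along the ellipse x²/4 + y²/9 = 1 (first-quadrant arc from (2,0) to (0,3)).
-11 + 9*pi/2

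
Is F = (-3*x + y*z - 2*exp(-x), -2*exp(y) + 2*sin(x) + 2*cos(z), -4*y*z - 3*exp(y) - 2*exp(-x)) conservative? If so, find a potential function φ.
No, ∇×F = (-4*z - 3*exp(y) + 2*sin(z), y - 2*exp(-x), -z + 2*cos(x)) ≠ 0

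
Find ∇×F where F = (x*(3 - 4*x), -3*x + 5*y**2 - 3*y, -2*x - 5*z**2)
(0, 2, -3)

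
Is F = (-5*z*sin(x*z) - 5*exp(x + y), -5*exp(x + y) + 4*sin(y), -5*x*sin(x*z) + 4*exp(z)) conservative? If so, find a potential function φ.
Yes, F is conservative. φ = 4*exp(z) - 5*exp(x + y) - 4*cos(y) + 5*cos(x*z)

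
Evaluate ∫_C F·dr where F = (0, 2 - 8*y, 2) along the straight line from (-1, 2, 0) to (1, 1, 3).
16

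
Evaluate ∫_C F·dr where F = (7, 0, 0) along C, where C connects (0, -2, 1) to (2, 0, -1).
14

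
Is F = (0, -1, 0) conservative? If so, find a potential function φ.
Yes, F is conservative. φ = -y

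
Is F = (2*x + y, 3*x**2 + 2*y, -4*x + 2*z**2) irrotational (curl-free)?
No, ∇×F = (0, 4, 6*x - 1)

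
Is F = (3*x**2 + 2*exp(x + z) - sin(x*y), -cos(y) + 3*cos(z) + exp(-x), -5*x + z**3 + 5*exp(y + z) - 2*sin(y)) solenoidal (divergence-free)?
No, ∇·F = 6*x - y*cos(x*y) + 3*z**2 + 2*exp(x + z) + 5*exp(y + z) + sin(y)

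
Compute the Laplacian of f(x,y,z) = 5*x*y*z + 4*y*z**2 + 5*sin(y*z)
-y*(5*y*sin(y*z) - 8) - 5*z**2*sin(y*z)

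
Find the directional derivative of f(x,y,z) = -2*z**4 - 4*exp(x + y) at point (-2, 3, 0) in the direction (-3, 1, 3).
8*sqrt(19)*E/19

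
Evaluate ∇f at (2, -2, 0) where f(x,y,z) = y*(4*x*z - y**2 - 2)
(0, -14, -16)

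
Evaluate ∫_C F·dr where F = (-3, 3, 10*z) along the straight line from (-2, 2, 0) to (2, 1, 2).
5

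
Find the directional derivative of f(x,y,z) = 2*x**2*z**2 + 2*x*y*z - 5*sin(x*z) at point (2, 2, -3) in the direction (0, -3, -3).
sqrt(2)*(5*cos(6) + 26)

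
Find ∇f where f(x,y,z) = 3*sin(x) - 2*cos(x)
(2*sin(x) + 3*cos(x), 0, 0)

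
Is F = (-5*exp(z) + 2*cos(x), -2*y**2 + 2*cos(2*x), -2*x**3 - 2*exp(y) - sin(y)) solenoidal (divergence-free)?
No, ∇·F = -4*y - 2*sin(x)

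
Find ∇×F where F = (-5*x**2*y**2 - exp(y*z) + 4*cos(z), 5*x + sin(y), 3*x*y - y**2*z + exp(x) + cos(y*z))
(3*x - 2*y*z - z*sin(y*z), -y*exp(y*z) - 3*y - exp(x) - 4*sin(z), 10*x**2*y + z*exp(y*z) + 5)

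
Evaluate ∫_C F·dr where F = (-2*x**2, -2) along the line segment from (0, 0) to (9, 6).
-498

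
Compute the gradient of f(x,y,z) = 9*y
(0, 9, 0)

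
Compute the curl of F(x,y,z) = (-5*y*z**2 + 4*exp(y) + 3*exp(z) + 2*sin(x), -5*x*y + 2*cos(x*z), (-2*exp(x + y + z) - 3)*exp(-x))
(2*x*sin(x*z) - 2*exp(y + z), -10*y*z + 3*exp(z) - 3*exp(-x), -5*y + 5*z**2 - 2*z*sin(x*z) - 4*exp(y))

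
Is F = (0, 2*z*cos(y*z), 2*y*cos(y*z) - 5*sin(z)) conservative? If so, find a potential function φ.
Yes, F is conservative. φ = 2*sin(y*z) + 5*cos(z)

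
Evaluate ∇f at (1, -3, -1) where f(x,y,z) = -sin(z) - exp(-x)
(exp(-1), 0, -cos(1))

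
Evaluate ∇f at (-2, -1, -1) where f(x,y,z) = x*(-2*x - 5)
(3, 0, 0)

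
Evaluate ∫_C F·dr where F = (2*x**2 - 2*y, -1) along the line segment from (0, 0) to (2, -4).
52/3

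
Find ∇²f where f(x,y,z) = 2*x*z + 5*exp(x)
5*exp(x)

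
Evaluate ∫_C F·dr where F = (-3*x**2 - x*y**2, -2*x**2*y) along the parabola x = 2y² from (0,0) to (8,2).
-2048/3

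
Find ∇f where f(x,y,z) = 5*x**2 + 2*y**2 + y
(10*x, 4*y + 1, 0)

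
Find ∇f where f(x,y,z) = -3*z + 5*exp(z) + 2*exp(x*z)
(2*z*exp(x*z), 0, 2*x*exp(x*z) + 5*exp(z) - 3)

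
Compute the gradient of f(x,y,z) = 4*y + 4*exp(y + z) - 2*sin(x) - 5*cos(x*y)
(5*y*sin(x*y) - 2*cos(x), 5*x*sin(x*y) + 4*exp(y + z) + 4, 4*exp(y + z))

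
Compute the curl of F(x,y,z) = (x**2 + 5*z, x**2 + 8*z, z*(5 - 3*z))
(-8, 5, 2*x)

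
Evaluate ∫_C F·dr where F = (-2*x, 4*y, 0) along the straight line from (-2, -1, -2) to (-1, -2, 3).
9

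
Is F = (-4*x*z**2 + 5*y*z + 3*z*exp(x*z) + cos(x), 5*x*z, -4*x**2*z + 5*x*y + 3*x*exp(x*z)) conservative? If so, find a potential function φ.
Yes, F is conservative. φ = -2*x**2*z**2 + 5*x*y*z + 3*exp(x*z) + sin(x)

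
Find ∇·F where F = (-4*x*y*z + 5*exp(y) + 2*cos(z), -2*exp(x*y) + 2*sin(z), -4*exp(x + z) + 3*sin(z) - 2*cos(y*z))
-2*x*exp(x*y) - 4*y*z + 2*y*sin(y*z) - 4*exp(x + z) + 3*cos(z)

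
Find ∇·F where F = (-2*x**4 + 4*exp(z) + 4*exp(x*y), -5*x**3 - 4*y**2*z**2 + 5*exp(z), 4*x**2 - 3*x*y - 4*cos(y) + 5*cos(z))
-8*x**3 - 8*y*z**2 + 4*y*exp(x*y) - 5*sin(z)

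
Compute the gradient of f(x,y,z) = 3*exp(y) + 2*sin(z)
(0, 3*exp(y), 2*cos(z))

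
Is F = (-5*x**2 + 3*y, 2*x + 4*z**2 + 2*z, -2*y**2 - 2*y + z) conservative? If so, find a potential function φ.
No, ∇×F = (-4*y - 8*z - 4, 0, -1) ≠ 0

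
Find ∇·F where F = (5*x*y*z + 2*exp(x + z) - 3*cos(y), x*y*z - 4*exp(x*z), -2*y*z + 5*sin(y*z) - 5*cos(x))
x*z + 5*y*z + 5*y*cos(y*z) - 2*y + 2*exp(x + z)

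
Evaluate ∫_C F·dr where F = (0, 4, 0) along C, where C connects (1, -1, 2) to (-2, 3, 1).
16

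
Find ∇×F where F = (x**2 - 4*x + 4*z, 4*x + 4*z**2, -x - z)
(-8*z, 5, 4)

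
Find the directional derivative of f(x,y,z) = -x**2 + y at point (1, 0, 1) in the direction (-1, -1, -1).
sqrt(3)/3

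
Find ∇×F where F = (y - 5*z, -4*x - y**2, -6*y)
(-6, -5, -5)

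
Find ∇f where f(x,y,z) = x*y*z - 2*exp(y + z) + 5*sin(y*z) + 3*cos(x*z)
(z*(y - 3*sin(x*z)), x*z + 5*z*cos(y*z) - 2*exp(y + z), x*y - 3*x*sin(x*z) + 5*y*cos(y*z) - 2*exp(y + z))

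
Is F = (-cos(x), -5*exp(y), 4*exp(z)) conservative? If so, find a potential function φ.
Yes, F is conservative. φ = -5*exp(y) + 4*exp(z) - sin(x)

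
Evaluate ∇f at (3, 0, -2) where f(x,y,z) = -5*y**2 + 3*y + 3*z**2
(0, 3, -12)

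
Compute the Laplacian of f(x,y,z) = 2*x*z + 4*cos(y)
-4*cos(y)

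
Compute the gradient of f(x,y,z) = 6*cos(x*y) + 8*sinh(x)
(-6*y*sin(x*y) + 8*cosh(x), -6*x*sin(x*y), 0)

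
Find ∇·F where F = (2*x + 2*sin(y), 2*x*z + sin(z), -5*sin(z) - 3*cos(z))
3*sin(z) - 5*cos(z) + 2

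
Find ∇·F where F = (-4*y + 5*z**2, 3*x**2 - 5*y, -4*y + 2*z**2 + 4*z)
4*z - 1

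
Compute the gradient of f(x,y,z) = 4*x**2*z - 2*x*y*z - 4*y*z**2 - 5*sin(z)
(2*z*(4*x - y), 2*z*(-x - 2*z), 4*x**2 - 2*x*y - 8*y*z - 5*cos(z))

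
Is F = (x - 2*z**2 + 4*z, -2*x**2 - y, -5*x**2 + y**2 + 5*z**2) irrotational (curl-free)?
No, ∇×F = (2*y, 10*x - 4*z + 4, -4*x)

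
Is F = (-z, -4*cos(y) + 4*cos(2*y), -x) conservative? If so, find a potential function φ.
Yes, F is conservative. φ = -x*z - 4*sin(y) + 2*sin(2*y)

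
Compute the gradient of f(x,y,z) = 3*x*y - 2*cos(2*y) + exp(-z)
(3*y, 3*x + 4*sin(2*y), -exp(-z))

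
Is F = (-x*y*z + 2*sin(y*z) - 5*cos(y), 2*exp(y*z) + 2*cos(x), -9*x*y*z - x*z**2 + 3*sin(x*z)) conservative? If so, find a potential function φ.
No, ∇×F = (-9*x*z - 2*y*exp(y*z), -x*y + 9*y*z + 2*y*cos(y*z) + z**2 - 3*z*cos(x*z), x*z - 2*z*cos(y*z) - 2*sin(x) - 5*sin(y)) ≠ 0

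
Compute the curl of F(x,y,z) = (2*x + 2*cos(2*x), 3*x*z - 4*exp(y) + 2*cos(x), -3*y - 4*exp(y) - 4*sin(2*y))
(-3*x - 4*exp(y) + 16*sin(y)**2 - 11, 0, 3*z - 2*sin(x))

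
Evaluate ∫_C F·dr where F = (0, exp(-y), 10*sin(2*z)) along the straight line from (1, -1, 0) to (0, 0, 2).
E - 5*cos(4) + 4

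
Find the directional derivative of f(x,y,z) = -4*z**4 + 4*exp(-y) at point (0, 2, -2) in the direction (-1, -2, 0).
8*sqrt(5)*exp(-2)/5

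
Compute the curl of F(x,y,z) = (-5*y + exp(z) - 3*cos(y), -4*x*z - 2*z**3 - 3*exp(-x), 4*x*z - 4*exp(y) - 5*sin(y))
(4*x + 6*z**2 - 4*exp(y) - 5*cos(y), -4*z + exp(z), -4*z - 3*sin(y) + 5 + 3*exp(-x))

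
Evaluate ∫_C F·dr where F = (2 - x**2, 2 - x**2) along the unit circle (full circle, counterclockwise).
0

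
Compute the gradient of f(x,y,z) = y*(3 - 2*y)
(0, 3 - 4*y, 0)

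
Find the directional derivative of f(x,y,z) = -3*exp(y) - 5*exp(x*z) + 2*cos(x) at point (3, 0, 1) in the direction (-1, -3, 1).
sqrt(11)*(-10*exp(3) + 2*sin(3) + 9)/11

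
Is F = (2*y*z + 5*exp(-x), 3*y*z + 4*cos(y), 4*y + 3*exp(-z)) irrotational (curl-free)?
No, ∇×F = (4 - 3*y, 2*y, -2*z)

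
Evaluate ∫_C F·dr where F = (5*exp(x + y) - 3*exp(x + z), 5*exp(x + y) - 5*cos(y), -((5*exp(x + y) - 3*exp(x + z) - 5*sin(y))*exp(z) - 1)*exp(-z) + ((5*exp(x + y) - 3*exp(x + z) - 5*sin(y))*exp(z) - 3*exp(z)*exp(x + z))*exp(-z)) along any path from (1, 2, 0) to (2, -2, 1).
-8*exp(3) - exp(-1) + 6 + 3*E + 10*sin(2)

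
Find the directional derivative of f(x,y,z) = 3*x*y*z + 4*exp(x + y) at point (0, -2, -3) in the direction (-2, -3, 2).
4*sqrt(17)*(-9*exp(2) - 5)*exp(-2)/17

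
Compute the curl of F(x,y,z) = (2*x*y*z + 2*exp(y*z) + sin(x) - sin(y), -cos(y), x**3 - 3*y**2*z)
(-6*y*z, -3*x**2 + 2*x*y + 2*y*exp(y*z), -2*x*z - 2*z*exp(y*z) + cos(y))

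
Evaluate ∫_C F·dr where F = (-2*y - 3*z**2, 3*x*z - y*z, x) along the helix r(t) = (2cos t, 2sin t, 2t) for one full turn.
12*pi*(1 - 6*pi)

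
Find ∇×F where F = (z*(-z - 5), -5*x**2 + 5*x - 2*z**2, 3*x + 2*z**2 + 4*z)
(4*z, -2*z - 8, 5 - 10*x)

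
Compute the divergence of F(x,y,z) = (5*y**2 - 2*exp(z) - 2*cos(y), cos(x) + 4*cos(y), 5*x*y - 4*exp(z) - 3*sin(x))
-4*exp(z) - 4*sin(y)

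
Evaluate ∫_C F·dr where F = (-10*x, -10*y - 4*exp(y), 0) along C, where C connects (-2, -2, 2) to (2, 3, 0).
-4*exp(3) - 25 + 4*exp(-2)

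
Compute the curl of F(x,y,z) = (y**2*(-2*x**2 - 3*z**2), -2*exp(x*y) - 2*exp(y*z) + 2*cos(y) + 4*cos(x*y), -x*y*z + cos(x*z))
(-x*z + 2*y*exp(y*z), z*(-6*y**2 + y + sin(x*z)), 2*y*(2*x**2 + 3*z**2 - exp(x*y) - 2*sin(x*y)))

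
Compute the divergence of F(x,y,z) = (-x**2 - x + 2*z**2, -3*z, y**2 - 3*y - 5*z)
-2*x - 6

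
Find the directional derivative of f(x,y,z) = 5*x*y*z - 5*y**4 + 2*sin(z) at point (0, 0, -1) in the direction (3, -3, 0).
0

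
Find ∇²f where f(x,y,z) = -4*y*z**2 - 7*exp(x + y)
-8*y - 14*exp(x + y)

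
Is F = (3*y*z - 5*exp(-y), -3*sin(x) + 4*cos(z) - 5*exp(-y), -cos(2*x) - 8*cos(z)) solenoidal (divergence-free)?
No, ∇·F = 8*sin(z) + 5*exp(-y)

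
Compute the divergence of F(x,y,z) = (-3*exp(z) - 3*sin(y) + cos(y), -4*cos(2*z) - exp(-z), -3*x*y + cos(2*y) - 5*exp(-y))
0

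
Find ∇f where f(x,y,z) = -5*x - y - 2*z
(-5, -1, -2)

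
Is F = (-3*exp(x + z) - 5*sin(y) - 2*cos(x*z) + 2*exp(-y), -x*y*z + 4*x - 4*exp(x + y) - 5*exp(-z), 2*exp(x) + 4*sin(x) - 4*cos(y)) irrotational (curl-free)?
No, ∇×F = (x*y + 4*sin(y) - 5*exp(-z), 2*x*sin(x*z) - 2*exp(x) - 3*exp(x + z) - 4*cos(x), -y*z - 4*exp(x + y) + 5*cos(y) + 4 + 2*exp(-y))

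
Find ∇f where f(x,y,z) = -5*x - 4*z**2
(-5, 0, -8*z)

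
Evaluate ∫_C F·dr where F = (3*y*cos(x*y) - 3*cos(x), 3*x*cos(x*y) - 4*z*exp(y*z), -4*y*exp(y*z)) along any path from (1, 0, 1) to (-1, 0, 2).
6*sin(1)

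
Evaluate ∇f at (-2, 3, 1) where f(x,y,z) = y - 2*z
(0, 1, -2)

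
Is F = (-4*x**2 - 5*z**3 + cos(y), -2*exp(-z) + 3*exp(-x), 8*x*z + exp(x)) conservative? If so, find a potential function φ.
No, ∇×F = (-2*exp(-z), -15*z**2 - 8*z - exp(x), sin(y) - 3*exp(-x)) ≠ 0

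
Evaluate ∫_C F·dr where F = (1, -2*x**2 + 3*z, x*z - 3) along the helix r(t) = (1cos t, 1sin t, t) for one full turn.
-6*pi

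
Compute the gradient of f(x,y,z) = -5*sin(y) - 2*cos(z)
(0, -5*cos(y), 2*sin(z))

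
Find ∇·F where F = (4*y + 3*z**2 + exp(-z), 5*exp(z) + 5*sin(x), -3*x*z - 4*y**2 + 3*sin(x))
-3*x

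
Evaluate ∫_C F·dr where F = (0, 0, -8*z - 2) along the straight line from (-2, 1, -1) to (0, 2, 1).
-4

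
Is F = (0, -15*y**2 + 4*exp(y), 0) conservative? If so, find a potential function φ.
Yes, F is conservative. φ = -5*y**3 + 4*exp(y)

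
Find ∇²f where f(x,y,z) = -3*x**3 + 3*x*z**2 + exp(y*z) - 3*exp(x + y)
-12*x + y**2*exp(y*z) + z**2*exp(y*z) - 6*exp(x + y)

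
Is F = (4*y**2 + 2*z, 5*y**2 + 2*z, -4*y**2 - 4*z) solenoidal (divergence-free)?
No, ∇·F = 10*y - 4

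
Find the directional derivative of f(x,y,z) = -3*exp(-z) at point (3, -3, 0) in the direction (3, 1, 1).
3*sqrt(11)/11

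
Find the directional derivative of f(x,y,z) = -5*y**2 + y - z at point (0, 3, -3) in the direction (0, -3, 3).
14*sqrt(2)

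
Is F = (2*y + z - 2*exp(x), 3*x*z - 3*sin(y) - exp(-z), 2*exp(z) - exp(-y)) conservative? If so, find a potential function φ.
No, ∇×F = (-3*x - exp(-z) + exp(-y), 1, 3*z - 2) ≠ 0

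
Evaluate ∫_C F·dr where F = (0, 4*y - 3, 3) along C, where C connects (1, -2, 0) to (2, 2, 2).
-6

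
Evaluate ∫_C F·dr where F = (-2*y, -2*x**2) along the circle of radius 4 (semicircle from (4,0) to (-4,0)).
16*pi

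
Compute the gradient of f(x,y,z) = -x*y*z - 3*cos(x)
(-y*z + 3*sin(x), -x*z, -x*y)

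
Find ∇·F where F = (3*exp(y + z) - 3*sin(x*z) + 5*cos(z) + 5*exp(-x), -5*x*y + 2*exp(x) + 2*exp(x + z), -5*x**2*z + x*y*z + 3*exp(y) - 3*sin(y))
-5*x**2 + x*y - 5*x - 3*z*cos(x*z) - 5*exp(-x)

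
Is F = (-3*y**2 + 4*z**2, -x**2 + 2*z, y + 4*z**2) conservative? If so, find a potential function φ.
No, ∇×F = (-1, 8*z, -2*x + 6*y) ≠ 0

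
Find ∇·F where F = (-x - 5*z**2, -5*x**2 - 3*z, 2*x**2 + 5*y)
-1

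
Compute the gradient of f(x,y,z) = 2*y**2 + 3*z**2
(0, 4*y, 6*z)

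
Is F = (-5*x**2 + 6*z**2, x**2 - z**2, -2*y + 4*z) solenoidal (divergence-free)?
No, ∇·F = 4 - 10*x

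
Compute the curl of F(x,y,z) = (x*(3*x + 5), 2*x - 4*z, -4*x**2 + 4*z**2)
(4, 8*x, 2)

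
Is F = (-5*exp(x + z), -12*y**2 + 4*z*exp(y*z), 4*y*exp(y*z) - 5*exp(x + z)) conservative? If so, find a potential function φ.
Yes, F is conservative. φ = -4*y**3 + 4*exp(y*z) - 5*exp(x + z)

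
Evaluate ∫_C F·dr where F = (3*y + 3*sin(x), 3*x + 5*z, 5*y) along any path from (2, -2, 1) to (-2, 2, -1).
0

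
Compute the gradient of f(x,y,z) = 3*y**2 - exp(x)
(-exp(x), 6*y, 0)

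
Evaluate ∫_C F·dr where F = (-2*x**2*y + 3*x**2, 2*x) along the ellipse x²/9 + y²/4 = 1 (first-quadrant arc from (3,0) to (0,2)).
-27 + 39*pi/4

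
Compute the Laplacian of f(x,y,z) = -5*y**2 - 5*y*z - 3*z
-10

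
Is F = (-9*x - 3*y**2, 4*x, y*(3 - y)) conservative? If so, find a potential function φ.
No, ∇×F = (3 - 2*y, 0, 6*y + 4) ≠ 0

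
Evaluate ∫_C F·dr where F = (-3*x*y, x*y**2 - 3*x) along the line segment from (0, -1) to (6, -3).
110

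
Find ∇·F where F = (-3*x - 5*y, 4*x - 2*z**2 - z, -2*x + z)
-2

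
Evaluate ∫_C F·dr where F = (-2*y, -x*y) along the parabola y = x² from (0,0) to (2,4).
-272/15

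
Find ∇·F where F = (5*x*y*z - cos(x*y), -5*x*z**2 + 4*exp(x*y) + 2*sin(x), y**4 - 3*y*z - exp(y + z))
4*x*exp(x*y) + 5*y*z + y*sin(x*y) - 3*y - exp(y + z)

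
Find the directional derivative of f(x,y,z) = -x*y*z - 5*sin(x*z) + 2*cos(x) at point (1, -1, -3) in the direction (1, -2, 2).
-7/3 + 5*cos(3)/3 - 2*sin(1)/3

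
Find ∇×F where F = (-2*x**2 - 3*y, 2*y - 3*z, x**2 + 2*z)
(3, -2*x, 3)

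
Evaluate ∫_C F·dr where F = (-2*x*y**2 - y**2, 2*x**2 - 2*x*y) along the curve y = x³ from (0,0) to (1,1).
-1/20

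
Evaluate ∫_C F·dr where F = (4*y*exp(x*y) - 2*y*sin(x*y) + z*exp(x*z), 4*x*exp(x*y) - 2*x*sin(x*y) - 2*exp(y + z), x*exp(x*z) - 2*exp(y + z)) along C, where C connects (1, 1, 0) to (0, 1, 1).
-2*exp(2) - 2*E - 2*cos(1) + 6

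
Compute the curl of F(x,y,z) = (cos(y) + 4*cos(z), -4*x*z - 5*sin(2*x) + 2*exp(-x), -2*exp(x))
(4*x, 2*exp(x) - 4*sin(z), -4*z + sin(y) - 10*cos(2*x) - 2*exp(-x))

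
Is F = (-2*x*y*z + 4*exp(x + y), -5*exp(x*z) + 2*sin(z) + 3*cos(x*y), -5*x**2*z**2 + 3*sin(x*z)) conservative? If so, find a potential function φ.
No, ∇×F = (5*x*exp(x*z) - 2*cos(z), -2*x*y + 10*x*z**2 - 3*z*cos(x*z), 2*x*z - 3*y*sin(x*y) - 5*z*exp(x*z) - 4*exp(x + y)) ≠ 0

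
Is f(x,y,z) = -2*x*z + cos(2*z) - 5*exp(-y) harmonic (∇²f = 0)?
No, ∇²f = -4*cos(2*z) - 5*exp(-y)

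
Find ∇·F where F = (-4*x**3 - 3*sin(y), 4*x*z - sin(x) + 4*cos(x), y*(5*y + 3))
-12*x**2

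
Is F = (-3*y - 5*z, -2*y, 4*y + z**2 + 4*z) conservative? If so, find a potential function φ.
No, ∇×F = (4, -5, 3) ≠ 0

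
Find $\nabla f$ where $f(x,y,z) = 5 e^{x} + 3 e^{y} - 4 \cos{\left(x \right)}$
(5*exp(x) + 4*sin(x), 3*exp(y), 0)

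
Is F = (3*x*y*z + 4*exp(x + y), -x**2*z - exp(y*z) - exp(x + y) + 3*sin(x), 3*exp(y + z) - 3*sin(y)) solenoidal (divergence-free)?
No, ∇·F = 3*y*z - z*exp(y*z) + 3*exp(x + y) + 3*exp(y + z)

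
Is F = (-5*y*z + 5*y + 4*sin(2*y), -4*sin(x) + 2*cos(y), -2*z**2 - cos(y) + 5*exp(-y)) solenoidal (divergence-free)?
No, ∇·F = -4*z - 2*sin(y)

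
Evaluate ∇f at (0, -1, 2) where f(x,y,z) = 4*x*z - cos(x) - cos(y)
(8, -sin(1), 0)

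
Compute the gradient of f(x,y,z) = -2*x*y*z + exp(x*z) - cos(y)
(z*(-2*y + exp(x*z)), -2*x*z + sin(y), x*(-2*y + exp(x*z)))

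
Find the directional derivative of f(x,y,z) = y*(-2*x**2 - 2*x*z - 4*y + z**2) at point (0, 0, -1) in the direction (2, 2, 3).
2*sqrt(17)/17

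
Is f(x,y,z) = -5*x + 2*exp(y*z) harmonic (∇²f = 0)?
No, ∇²f = 2*(y**2 + z**2)*exp(y*z)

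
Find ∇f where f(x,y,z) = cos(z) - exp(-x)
(exp(-x), 0, -sin(z))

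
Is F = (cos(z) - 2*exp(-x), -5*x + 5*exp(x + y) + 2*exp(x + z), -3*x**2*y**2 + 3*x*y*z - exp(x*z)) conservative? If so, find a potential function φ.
No, ∇×F = (-6*x**2*y + 3*x*z - 2*exp(x + z), 6*x*y**2 - 3*y*z + z*exp(x*z) - sin(z), 5*exp(x + y) + 2*exp(x + z) - 5) ≠ 0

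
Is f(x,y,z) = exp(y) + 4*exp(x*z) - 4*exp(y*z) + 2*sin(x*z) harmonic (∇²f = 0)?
No, ∇²f = 4*x**2*exp(x*z) - 2*x**2*sin(x*z) - 4*y**2*exp(y*z) + 2*z**2*(2*exp(x*z) - sin(x*z)) - 4*z**2*exp(y*z) + exp(y)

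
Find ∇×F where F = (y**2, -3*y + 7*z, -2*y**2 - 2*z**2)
(-4*y - 7, 0, -2*y)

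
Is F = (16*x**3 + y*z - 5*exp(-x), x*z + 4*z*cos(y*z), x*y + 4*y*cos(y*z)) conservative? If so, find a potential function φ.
Yes, F is conservative. φ = 4*x**4 + x*y*z + 4*sin(y*z) + 5*exp(-x)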